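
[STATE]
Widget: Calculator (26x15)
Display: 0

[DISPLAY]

                         0
┌───┬───┬───┬───┐         
│ 7 │ 8 │ 9 │ ÷ │         
├───┼───┼───┼───┤         
│ 4 │ 5 │ 6 │ × │         
├───┼───┼───┼───┤         
│ 1 │ 2 │ 3 │ - │         
├───┼───┼───┼───┤         
│ 0 │ . │ = │ + │         
├───┼───┼───┼───┤         
│ C │ MC│ MR│ M+│         
└───┴───┴───┴───┘         
                          
                          
                          


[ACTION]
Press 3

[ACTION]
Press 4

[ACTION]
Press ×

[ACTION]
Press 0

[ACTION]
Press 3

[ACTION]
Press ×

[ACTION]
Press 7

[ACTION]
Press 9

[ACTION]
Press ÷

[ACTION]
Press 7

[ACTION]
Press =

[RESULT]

               1151.142857
┌───┬───┬───┬───┐         
│ 7 │ 8 │ 9 │ ÷ │         
├───┼───┼───┼───┤         
│ 4 │ 5 │ 6 │ × │         
├───┼───┼───┼───┤         
│ 1 │ 2 │ 3 │ - │         
├───┼───┼───┼───┤         
│ 0 │ . │ = │ + │         
├───┼───┼───┼───┤         
│ C │ MC│ MR│ M+│         
└───┴───┴───┴───┘         
                          
                          
                          


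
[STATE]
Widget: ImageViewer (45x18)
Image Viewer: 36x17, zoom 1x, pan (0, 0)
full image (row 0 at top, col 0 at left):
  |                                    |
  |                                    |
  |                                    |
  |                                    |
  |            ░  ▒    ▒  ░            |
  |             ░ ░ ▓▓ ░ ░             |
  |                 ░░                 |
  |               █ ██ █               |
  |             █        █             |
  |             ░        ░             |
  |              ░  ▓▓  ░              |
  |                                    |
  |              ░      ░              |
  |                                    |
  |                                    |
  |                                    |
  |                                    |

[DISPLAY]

                                             
                                             
                                             
                                             
            ░  ▒    ▒  ░                     
             ░ ░ ▓▓ ░ ░                      
                 ░░                          
               █ ██ █                        
             █        █                      
             ░        ░                      
              ░  ▓▓  ░                       
                                             
              ░      ░                       
                                             
                                             
                                             
                                             
                                             


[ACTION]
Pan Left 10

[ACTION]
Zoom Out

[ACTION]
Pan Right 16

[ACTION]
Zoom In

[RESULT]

                                             
                                             
                                             
                                             
                                             
                                             
                                             
                                             
        ░░    ▒▒        ▒▒    ░░             
        ░░    ▒▒        ▒▒    ░░             
          ░░  ░░  ▓▓▓▓  ░░  ░░               
          ░░  ░░  ▓▓▓▓  ░░  ░░               
                  ░░░░                       
                  ░░░░                       
              ██  ████  ██                   
              ██  ████  ██                   
          ██                ██               
          ██                ██               


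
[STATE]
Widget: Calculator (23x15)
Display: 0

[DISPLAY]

                      0
┌───┬───┬───┬───┐      
│ 7 │ 8 │ 9 │ ÷ │      
├───┼───┼───┼───┤      
│ 4 │ 5 │ 6 │ × │      
├───┼───┼───┼───┤      
│ 1 │ 2 │ 3 │ - │      
├───┼───┼───┼───┤      
│ 0 │ . │ = │ + │      
├───┼───┼───┼───┤      
│ C │ MC│ MR│ M+│      
└───┴───┴───┴───┘      
                       
                       
                       


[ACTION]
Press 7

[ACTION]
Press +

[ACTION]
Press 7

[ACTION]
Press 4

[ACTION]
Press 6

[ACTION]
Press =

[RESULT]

                    753
┌───┬───┬───┬───┐      
│ 7 │ 8 │ 9 │ ÷ │      
├───┼───┼───┼───┤      
│ 4 │ 5 │ 6 │ × │      
├───┼───┼───┼───┤      
│ 1 │ 2 │ 3 │ - │      
├───┼───┼───┼───┤      
│ 0 │ . │ = │ + │      
├───┼───┼───┼───┤      
│ C │ MC│ MR│ M+│      
└───┴───┴───┴───┘      
                       
                       
                       


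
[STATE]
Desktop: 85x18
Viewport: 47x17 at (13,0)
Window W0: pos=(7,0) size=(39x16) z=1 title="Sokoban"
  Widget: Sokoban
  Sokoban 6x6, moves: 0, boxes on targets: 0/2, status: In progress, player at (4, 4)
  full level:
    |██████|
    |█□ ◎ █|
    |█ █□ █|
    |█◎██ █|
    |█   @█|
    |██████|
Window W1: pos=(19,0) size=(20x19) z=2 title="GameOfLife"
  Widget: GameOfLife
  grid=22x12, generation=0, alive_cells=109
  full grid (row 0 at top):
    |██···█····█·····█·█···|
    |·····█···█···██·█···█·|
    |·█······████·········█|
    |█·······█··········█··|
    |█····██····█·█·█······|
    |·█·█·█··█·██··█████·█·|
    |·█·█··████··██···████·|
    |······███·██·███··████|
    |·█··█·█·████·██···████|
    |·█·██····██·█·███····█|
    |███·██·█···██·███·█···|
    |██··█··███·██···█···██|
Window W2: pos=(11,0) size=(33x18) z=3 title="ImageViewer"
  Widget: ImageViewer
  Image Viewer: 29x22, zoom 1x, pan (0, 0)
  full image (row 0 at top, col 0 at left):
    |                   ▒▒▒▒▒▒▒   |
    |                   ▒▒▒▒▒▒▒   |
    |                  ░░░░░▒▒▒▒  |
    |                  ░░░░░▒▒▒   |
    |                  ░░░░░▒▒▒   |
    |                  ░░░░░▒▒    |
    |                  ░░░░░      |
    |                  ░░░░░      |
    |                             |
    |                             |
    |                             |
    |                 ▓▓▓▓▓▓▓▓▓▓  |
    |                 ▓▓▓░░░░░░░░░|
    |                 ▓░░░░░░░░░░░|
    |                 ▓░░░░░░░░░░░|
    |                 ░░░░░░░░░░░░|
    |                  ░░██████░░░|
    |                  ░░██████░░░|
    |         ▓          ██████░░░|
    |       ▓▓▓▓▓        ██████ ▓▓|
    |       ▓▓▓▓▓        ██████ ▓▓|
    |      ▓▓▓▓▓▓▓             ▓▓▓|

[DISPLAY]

━━━━━━━━━━━━━━━━━━━━━━━━━━━━━━┓━┓              
ImageViewer                   ┃ ┃              
──────────────────────────────┨─┨              
                  ▒▒▒▒▒▒▒     ┃ ┃              
                  ▒▒▒▒▒▒▒     ┃ ┃              
                 ░░░░░▒▒▒▒    ┃ ┃              
                 ░░░░░▒▒▒     ┃ ┃              
                 ░░░░░▒▒▒     ┃ ┃              
                 ░░░░░▒▒      ┃ ┃              
                 ░░░░░        ┃ ┃              
                 ░░░░░        ┃ ┃              
                              ┃ ┃              
                              ┃ ┃              
                              ┃ ┃              
                ▓▓▓▓▓▓▓▓▓▓    ┃ ┃              
                ▓▓▓░░░░░░░░░  ┃━┛              
                ▓░░░░░░░░░░░  ┃                


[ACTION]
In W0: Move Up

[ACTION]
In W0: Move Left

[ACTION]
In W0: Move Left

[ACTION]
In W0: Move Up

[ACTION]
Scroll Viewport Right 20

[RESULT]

━━━━━━━━━━┓━┓                                  
          ┃ ┃                                  
──────────┨─┨                                  
▒▒▒▒▒     ┃ ┃                                  
▒▒▒▒▒     ┃ ┃                                  
░░▒▒▒▒    ┃ ┃                                  
░░▒▒▒     ┃ ┃                                  
░░▒▒▒     ┃ ┃                                  
░░▒▒      ┃ ┃                                  
░░        ┃ ┃                                  
░░        ┃ ┃                                  
          ┃ ┃                                  
          ┃ ┃                                  
          ┃ ┃                                  
▓▓▓▓▓▓    ┃ ┃                                  
░░░░░░░░  ┃━┛                                  
░░░░░░░░  ┃                                    


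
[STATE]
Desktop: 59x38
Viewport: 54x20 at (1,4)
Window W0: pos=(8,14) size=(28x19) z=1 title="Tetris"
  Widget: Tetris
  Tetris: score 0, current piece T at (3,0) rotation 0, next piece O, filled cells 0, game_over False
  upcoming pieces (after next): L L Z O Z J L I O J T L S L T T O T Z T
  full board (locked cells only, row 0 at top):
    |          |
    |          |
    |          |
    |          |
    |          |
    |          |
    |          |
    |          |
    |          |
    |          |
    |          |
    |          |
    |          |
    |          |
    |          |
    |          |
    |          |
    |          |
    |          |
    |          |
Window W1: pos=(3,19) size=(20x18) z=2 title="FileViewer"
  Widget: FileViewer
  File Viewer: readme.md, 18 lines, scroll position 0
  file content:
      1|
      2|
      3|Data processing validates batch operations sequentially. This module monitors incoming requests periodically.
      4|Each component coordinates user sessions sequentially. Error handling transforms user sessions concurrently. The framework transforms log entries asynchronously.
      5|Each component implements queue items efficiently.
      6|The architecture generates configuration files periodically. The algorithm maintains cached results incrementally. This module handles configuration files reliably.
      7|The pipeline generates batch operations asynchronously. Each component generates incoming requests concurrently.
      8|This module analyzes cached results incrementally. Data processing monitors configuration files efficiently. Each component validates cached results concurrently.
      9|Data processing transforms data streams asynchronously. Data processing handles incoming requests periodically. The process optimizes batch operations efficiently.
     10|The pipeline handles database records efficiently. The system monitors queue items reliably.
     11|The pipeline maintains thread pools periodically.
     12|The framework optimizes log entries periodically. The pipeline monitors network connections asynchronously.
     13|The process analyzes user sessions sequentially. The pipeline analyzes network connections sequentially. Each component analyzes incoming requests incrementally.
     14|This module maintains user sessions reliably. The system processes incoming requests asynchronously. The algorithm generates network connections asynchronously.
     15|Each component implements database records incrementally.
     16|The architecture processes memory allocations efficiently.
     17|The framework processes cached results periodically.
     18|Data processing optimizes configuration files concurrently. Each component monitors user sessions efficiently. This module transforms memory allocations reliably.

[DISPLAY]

                                                      
                                                      
                                                      
                                                      
                                                      
                                                      
                                                      
                                                      
                                                      
                                                      
       ┏━━━━━━━━━━━━━━━━━━━━━━━━━━┓                   
       ┃ Tetris                   ┃                   
       ┠──────────────────────────┨                   
       ┃          │Next:          ┃                   
       ┃          │▓▓             ┃                   
  ┏━━━━━━━━━━━━━━━━━━┓            ┃                   
  ┃ FileViewer       ┃            ┃                   
  ┠──────────────────┨            ┃                   
  ┃                 ▲┃            ┃                   
  ┃                 █┃re:         ┃                   


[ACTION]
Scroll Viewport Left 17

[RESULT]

                                                      
                                                      
                                                      
                                                      
                                                      
                                                      
                                                      
                                                      
                                                      
                                                      
        ┏━━━━━━━━━━━━━━━━━━━━━━━━━━┓                  
        ┃ Tetris                   ┃                  
        ┠──────────────────────────┨                  
        ┃          │Next:          ┃                  
        ┃          │▓▓             ┃                  
   ┏━━━━━━━━━━━━━━━━━━┓            ┃                  
   ┃ FileViewer       ┃            ┃                  
   ┠──────────────────┨            ┃                  
   ┃                 ▲┃            ┃                  
   ┃                 █┃re:         ┃                  


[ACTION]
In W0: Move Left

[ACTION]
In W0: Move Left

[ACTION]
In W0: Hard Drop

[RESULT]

                                                      
                                                      
                                                      
                                                      
                                                      
                                                      
                                                      
                                                      
                                                      
                                                      
        ┏━━━━━━━━━━━━━━━━━━━━━━━━━━┓                  
        ┃ Tetris                   ┃                  
        ┠──────────────────────────┨                  
        ┃          │Next:          ┃                  
        ┃          │  ▒            ┃                  
   ┏━━━━━━━━━━━━━━━━━━┓            ┃                  
   ┃ FileViewer       ┃            ┃                  
   ┠──────────────────┨            ┃                  
   ┃                 ▲┃            ┃                  
   ┃                 █┃re:         ┃                  


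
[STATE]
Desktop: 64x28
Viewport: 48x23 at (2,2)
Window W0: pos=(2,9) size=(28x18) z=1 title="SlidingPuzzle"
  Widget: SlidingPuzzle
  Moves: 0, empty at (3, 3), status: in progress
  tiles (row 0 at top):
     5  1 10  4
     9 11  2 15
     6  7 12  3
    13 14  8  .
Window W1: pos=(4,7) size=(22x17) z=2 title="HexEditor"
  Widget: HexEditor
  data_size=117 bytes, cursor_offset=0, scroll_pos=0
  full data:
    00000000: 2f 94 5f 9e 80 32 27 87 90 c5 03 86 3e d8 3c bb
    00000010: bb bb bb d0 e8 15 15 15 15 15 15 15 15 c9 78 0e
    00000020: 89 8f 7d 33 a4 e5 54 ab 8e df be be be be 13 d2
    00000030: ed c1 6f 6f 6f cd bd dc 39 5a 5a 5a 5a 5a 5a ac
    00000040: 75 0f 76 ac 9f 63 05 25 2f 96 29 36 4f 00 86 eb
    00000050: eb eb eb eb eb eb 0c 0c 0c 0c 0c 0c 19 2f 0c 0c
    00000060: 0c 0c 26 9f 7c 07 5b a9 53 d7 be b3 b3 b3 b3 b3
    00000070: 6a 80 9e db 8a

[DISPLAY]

                                                
                                                
                                                
                                                
                                                
  ┏━━━━━━━━━━━━━━━━━━━━┓                        
  ┃ HexEditor          ┃                        
┏━┠────────────────────┨━━━┓                    
┃ ┃00000000  2F 94 5f 9┃   ┃                    
┠─┃00000010  bb bb bb d┃───┨                    
┃┌┃00000020  89 8f 7d 3┃   ┃                    
┃│┃00000030  ed c1 6f 6┃   ┃                    
┃├┃00000040  75 0f 76 a┃   ┃                    
┃│┃00000050  eb eb eb e┃   ┃                    
┃├┃00000060  0c 0c 26 9┃   ┃                    
┃│┃00000070  6a 80 9e d┃   ┃                    
┃├┃                    ┃   ┃                    
┃│┃                    ┃   ┃                    
┃└┃                    ┃   ┃                    
┃M┃                    ┃   ┃                    
┃ ┃                    ┃   ┃                    
┃ ┗━━━━━━━━━━━━━━━━━━━━┛   ┃                    
┃                          ┃                    


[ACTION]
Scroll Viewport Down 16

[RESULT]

                                                
                                                
  ┏━━━━━━━━━━━━━━━━━━━━┓                        
  ┃ HexEditor          ┃                        
┏━┠────────────────────┨━━━┓                    
┃ ┃00000000  2F 94 5f 9┃   ┃                    
┠─┃00000010  bb bb bb d┃───┨                    
┃┌┃00000020  89 8f 7d 3┃   ┃                    
┃│┃00000030  ed c1 6f 6┃   ┃                    
┃├┃00000040  75 0f 76 a┃   ┃                    
┃│┃00000050  eb eb eb e┃   ┃                    
┃├┃00000060  0c 0c 26 9┃   ┃                    
┃│┃00000070  6a 80 9e d┃   ┃                    
┃├┃                    ┃   ┃                    
┃│┃                    ┃   ┃                    
┃└┃                    ┃   ┃                    
┃M┃                    ┃   ┃                    
┃ ┃                    ┃   ┃                    
┃ ┗━━━━━━━━━━━━━━━━━━━━┛   ┃                    
┃                          ┃                    
┃                          ┃                    
┗━━━━━━━━━━━━━━━━━━━━━━━━━━┛                    
                                                


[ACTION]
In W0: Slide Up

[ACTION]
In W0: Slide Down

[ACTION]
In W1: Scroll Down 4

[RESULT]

                                                
                                                
  ┏━━━━━━━━━━━━━━━━━━━━┓                        
  ┃ HexEditor          ┃                        
┏━┠────────────────────┨━━━┓                    
┃ ┃00000040  75 0f 76 a┃   ┃                    
┠─┃00000050  eb eb eb e┃───┨                    
┃┌┃00000060  0c 0c 26 9┃   ┃                    
┃│┃00000070  6a 80 9e d┃   ┃                    
┃├┃                    ┃   ┃                    
┃│┃                    ┃   ┃                    
┃├┃                    ┃   ┃                    
┃│┃                    ┃   ┃                    
┃├┃                    ┃   ┃                    
┃│┃                    ┃   ┃                    
┃└┃                    ┃   ┃                    
┃M┃                    ┃   ┃                    
┃ ┃                    ┃   ┃                    
┃ ┗━━━━━━━━━━━━━━━━━━━━┛   ┃                    
┃                          ┃                    
┃                          ┃                    
┗━━━━━━━━━━━━━━━━━━━━━━━━━━┛                    
                                                


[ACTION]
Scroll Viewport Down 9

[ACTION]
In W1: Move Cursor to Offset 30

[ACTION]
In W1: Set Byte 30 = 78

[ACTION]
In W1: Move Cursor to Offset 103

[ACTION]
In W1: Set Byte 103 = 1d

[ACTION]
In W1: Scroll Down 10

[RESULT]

                                                
                                                
  ┏━━━━━━━━━━━━━━━━━━━━┓                        
  ┃ HexEditor          ┃                        
┏━┠────────────────────┨━━━┓                    
┃ ┃00000070  6a 80 9e d┃   ┃                    
┠─┃                    ┃───┨                    
┃┌┃                    ┃   ┃                    
┃│┃                    ┃   ┃                    
┃├┃                    ┃   ┃                    
┃│┃                    ┃   ┃                    
┃├┃                    ┃   ┃                    
┃│┃                    ┃   ┃                    
┃├┃                    ┃   ┃                    
┃│┃                    ┃   ┃                    
┃└┃                    ┃   ┃                    
┃M┃                    ┃   ┃                    
┃ ┃                    ┃   ┃                    
┃ ┗━━━━━━━━━━━━━━━━━━━━┛   ┃                    
┃                          ┃                    
┃                          ┃                    
┗━━━━━━━━━━━━━━━━━━━━━━━━━━┛                    
                                                


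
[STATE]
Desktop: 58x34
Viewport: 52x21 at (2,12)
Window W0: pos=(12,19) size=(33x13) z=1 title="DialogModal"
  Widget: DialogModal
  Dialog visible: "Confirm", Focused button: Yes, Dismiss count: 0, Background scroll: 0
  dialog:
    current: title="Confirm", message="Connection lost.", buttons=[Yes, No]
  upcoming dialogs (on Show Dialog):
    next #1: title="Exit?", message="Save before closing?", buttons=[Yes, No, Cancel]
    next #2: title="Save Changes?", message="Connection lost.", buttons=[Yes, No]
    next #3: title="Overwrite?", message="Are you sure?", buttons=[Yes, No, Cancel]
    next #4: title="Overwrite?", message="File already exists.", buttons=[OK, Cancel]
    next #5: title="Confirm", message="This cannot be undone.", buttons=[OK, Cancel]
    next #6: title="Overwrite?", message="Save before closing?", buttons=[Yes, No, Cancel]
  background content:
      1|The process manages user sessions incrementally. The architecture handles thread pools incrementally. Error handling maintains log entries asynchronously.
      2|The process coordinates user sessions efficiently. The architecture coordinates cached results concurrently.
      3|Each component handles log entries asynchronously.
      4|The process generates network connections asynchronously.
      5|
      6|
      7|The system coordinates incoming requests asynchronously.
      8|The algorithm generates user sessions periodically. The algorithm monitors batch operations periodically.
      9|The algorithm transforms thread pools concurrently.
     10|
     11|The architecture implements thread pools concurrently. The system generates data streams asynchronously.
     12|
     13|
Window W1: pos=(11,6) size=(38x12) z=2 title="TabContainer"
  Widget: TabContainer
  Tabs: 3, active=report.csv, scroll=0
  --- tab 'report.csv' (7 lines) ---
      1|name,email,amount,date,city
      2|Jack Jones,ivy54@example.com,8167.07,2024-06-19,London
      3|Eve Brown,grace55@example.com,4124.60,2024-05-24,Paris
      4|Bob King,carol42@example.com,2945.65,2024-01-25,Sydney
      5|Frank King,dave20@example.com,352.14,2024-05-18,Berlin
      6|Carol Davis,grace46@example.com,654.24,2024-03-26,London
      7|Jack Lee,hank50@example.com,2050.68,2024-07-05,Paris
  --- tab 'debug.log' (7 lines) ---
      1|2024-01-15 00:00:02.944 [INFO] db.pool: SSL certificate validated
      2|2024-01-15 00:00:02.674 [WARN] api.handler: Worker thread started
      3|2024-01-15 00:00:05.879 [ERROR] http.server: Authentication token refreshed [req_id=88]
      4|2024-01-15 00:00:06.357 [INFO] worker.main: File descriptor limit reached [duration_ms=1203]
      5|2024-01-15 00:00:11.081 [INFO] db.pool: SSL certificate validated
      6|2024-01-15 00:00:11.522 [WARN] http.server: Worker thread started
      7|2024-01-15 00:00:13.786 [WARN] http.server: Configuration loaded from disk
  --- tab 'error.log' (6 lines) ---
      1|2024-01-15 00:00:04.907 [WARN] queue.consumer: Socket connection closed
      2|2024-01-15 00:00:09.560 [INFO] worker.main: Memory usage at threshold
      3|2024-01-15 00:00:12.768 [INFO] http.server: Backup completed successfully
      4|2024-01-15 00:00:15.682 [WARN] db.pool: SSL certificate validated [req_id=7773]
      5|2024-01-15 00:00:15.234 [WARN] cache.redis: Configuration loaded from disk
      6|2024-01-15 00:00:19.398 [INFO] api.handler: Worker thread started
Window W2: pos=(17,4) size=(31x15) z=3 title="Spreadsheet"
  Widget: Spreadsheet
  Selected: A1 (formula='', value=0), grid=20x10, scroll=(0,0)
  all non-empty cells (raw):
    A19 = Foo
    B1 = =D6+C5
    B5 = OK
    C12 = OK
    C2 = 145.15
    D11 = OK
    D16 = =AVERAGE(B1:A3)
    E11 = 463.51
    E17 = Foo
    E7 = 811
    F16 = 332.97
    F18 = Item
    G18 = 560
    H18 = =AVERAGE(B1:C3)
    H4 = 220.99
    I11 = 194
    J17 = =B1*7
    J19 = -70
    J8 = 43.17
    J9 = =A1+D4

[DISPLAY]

         ┃Jack ┃  3        0       0       0 ┃┃     
         ┃Eve B┃  4        0       0       0 ┃┃     
         ┃Bob K┃  5        0OK             0 ┃┃     
         ┃Frank┃  6        0       0       0 ┃┃     
         ┃Carol┃  7        0       0       0 ┃┃     
         ┗━━━━━┃  8        0       0       0 ┃┛     
               ┗━━━━━━━━━━━━━━━━━━━━━━━━━━━━━┛      
          ┏━━━━━━━━━━━━━━━━━━━━━━━━━━━━━━━┓         
          ┃ DialogModal                   ┃         
          ┠───────────────────────────────┨         
          ┃The process manages user sessio┃         
          ┃The process coordinates user se┃         
          ┃Each ┌──────────────────┐g entr┃         
          ┃The p│     Confirm      │work c┃         
          ┃     │ Connection lost. │      ┃         
          ┃     │    [Yes]  No     │      ┃         
          ┃The s└──────────────────┘coming┃         
          ┃The algorithm generates user se┃         
          ┃The algorithm transforms thread┃         
          ┗━━━━━━━━━━━━━━━━━━━━━━━━━━━━━━━┛         
                                                    


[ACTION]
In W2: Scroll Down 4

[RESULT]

         ┃Jack ┃  7        0       0       0 ┃┃     
         ┃Eve B┃  8        0       0       0 ┃┃     
         ┃Bob K┃  9        0       0       0 ┃┃     
         ┃Frank┃ 10        0       0       0 ┃┃     
         ┃Carol┃ 11        0       0       0O┃┃     
         ┗━━━━━┃ 12        0       0OK       ┃┛     
               ┗━━━━━━━━━━━━━━━━━━━━━━━━━━━━━┛      
          ┏━━━━━━━━━━━━━━━━━━━━━━━━━━━━━━━┓         
          ┃ DialogModal                   ┃         
          ┠───────────────────────────────┨         
          ┃The process manages user sessio┃         
          ┃The process coordinates user se┃         
          ┃Each ┌──────────────────┐g entr┃         
          ┃The p│     Confirm      │work c┃         
          ┃     │ Connection lost. │      ┃         
          ┃     │    [Yes]  No     │      ┃         
          ┃The s└──────────────────┘coming┃         
          ┃The algorithm generates user se┃         
          ┃The algorithm transforms thread┃         
          ┗━━━━━━━━━━━━━━━━━━━━━━━━━━━━━━━┛         
                                                    


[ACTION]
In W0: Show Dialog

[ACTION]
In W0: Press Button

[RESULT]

         ┃Jack ┃  7        0       0       0 ┃┃     
         ┃Eve B┃  8        0       0       0 ┃┃     
         ┃Bob K┃  9        0       0       0 ┃┃     
         ┃Frank┃ 10        0       0       0 ┃┃     
         ┃Carol┃ 11        0       0       0O┃┃     
         ┗━━━━━┃ 12        0       0OK       ┃┛     
               ┗━━━━━━━━━━━━━━━━━━━━━━━━━━━━━┛      
          ┏━━━━━━━━━━━━━━━━━━━━━━━━━━━━━━━┓         
          ┃ DialogModal                   ┃         
          ┠───────────────────────────────┨         
          ┃The process manages user sessio┃         
          ┃The process coordinates user se┃         
          ┃Each component handles log entr┃         
          ┃The process generates network c┃         
          ┃                               ┃         
          ┃                               ┃         
          ┃The system coordinates incoming┃         
          ┃The algorithm generates user se┃         
          ┃The algorithm transforms thread┃         
          ┗━━━━━━━━━━━━━━━━━━━━━━━━━━━━━━━┛         
                                                    


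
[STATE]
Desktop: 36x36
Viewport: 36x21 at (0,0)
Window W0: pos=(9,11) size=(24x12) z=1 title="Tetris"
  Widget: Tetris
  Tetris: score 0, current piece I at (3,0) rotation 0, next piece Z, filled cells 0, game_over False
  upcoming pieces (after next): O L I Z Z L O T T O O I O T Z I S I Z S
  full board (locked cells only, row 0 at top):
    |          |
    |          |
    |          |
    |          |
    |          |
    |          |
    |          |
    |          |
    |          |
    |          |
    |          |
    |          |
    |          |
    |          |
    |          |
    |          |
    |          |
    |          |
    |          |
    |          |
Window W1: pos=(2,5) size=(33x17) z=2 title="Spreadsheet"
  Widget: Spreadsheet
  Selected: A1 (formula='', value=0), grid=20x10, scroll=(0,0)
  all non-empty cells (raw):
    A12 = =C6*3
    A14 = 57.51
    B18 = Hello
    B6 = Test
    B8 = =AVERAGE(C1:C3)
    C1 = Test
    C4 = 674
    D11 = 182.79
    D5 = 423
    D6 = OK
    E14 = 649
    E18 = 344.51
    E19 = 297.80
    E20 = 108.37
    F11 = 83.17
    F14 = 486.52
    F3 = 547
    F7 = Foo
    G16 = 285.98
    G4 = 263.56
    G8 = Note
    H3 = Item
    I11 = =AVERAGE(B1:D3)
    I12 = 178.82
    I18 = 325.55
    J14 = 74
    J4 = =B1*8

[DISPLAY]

                                    
                                    
                                    
                                    
                                    
  ┏━━━━━━━━━━━━━━━━━━━━━━━━━━━━━━━┓ 
  ┃ Spreadsheet                   ┃ 
  ┠───────────────────────────────┨ 
  ┃A1:                            ┃ 
  ┃       A       B       C       ┃ 
  ┃-------------------------------┃ 
  ┃  1      [0]       0Test       ┃ 
  ┃  2        0       0       0   ┃ 
  ┃  3        0       0       0   ┃ 
  ┃  4        0       0     674   ┃ 
  ┃  5        0       0       0   ┃ 
  ┃  6        0Test           0OK ┃ 
  ┃  7        0       0       0   ┃ 
  ┃  8        0       0       0   ┃ 
  ┃  9        0       0       0   ┃ 
  ┃ 10        0       0       0   ┃ 


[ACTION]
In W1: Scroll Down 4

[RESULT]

                                    
                                    
                                    
                                    
                                    
  ┏━━━━━━━━━━━━━━━━━━━━━━━━━━━━━━━┓ 
  ┃ Spreadsheet                   ┃ 
  ┠───────────────────────────────┨ 
  ┃A1:                            ┃ 
  ┃       A       B       C       ┃ 
  ┃-------------------------------┃ 
  ┃  5        0       0       0   ┃ 
  ┃  6        0Test           0OK ┃ 
  ┃  7        0       0       0   ┃ 
  ┃  8        0       0       0   ┃ 
  ┃  9        0       0       0   ┃ 
  ┃ 10        0       0       0   ┃ 
  ┃ 11        0       0       0  1┃ 
  ┃ 12        0       0       0   ┃ 
  ┃ 13        0       0       0   ┃ 
  ┃ 14    57.51       0       0   ┃ 


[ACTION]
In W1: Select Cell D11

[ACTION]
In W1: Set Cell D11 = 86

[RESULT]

                                    
                                    
                                    
                                    
                                    
  ┏━━━━━━━━━━━━━━━━━━━━━━━━━━━━━━━┓ 
  ┃ Spreadsheet                   ┃ 
  ┠───────────────────────────────┨ 
  ┃D11: 86                        ┃ 
  ┃       A       B       C       ┃ 
  ┃-------------------------------┃ 
  ┃  5        0       0       0   ┃ 
  ┃  6        0Test           0OK ┃ 
  ┃  7        0       0       0   ┃ 
  ┃  8        0       0       0   ┃ 
  ┃  9        0       0       0   ┃ 
  ┃ 10        0       0       0   ┃ 
  ┃ 11        0       0       0   ┃ 
  ┃ 12        0       0       0   ┃ 
  ┃ 13        0       0       0   ┃ 
  ┃ 14    57.51       0       0   ┃ 


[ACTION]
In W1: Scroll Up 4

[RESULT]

                                    
                                    
                                    
                                    
                                    
  ┏━━━━━━━━━━━━━━━━━━━━━━━━━━━━━━━┓ 
  ┃ Spreadsheet                   ┃ 
  ┠───────────────────────────────┨ 
  ┃D11: 86                        ┃ 
  ┃       A       B       C       ┃ 
  ┃-------------------------------┃ 
  ┃  1        0       0Test       ┃ 
  ┃  2        0       0       0   ┃ 
  ┃  3        0       0       0   ┃ 
  ┃  4        0       0     674   ┃ 
  ┃  5        0       0       0   ┃ 
  ┃  6        0Test           0OK ┃ 
  ┃  7        0       0       0   ┃ 
  ┃  8        0       0       0   ┃ 
  ┃  9        0       0       0   ┃ 
  ┃ 10        0       0       0   ┃ 


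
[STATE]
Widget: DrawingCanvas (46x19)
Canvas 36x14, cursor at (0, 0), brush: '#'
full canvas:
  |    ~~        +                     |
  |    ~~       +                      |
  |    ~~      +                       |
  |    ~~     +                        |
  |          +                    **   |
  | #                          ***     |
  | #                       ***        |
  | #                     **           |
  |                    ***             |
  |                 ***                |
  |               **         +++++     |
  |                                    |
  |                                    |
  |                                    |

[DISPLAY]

+   ~~        +                               
    ~~       +                                
    ~~      +                                 
    ~~     +                                  
          +                    **             
 #                          ***               
 #                       ***                  
 #                     **                     
                    ***                       
                 ***                          
               **         +++++               
                                              
                                              
                                              
                                              
                                              
                                              
                                              
                                              


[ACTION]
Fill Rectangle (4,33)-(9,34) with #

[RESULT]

+   ~~        +                               
    ~~       +                                
    ~~      +                                 
    ~~     +                                  
          +                    **##           
 #                          ***  ##           
 #                       ***     ##           
 #                     **        ##           
                    ***          ##           
                 ***             ##           
               **         +++++               
                                              
                                              
                                              
                                              
                                              
                                              
                                              
                                              


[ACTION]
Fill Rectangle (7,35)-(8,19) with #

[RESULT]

+   ~~        +                               
    ~~       +                                
    ~~      +                                 
    ~~     +                                  
          +                    **##           
 #                          ***  ##           
 #                       ***     ##           
 #                 #################          
                   #################          
                 ***             ##           
               **         +++++               
                                              
                                              
                                              
                                              
                                              
                                              
                                              
                                              


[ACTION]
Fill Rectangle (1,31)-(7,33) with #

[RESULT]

+   ~~        +                               
    ~~       +                 ###            
    ~~      +                  ###            
    ~~     +                   ###            
          +                    ####           
 #                          ***####           
 #                       ***   ####           
 #                 #################          
                   #################          
                 ***             ##           
               **         +++++               
                                              
                                              
                                              
                                              
                                              
                                              
                                              
                                              


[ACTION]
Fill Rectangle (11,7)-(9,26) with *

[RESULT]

+   ~~        +                               
    ~~       +                 ###            
    ~~      +                  ###            
    ~~     +                   ###            
          +                    ####           
 #                          ***####           
 #                       ***   ####           
 #                 #################          
                   #################          
       ********************      ##           
       ********************++++               
       ********************                   
                                              
                                              
                                              
                                              
                                              
                                              
                                              
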